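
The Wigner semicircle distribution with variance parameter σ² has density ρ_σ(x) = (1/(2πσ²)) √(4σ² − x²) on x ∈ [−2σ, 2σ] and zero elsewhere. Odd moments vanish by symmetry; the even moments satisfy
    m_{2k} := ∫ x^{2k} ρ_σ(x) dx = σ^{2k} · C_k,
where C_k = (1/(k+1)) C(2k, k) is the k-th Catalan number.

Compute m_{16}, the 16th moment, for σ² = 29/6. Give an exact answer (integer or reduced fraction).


By the scaled semicircle moment identity, m_{2k} = σ^{2k} · C_k with k = 8.
C_8 = (1/(k+1)) · C(2k, k) = (1/9) · C(16, 8) = (1/9) · 12870 = 1430.
σ^{2k} = (σ²)^k = (29/6)^8 = 500246412961/1679616.

Therefore m_{16} = σ^{16} · C_8 = (500246412961/1679616) · 1430 = 357676185267115/839808.


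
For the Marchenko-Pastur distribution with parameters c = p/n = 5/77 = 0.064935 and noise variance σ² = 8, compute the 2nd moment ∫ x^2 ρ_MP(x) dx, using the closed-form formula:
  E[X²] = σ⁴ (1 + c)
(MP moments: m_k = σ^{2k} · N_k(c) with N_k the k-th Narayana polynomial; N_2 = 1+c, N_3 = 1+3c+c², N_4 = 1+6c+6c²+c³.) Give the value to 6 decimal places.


E[X²] = σ⁴ (1 + c) (second MP moment). With σ² = 8 (so σ⁴ = 64) and c = 5/77 = 0.064935: E[X²] = 64 · (1 + 0.064935) = 64 · 1.064935.

So E[X^2] = 68.155844.


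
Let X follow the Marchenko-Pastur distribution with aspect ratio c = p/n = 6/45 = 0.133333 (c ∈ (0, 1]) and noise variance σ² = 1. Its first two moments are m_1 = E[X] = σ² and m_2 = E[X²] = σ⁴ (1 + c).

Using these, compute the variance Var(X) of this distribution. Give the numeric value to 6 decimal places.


m_1 = E[X] = σ² = 1, so m_1² = 1.
m_2 = E[X²] = σ⁴ (1 + c) = 1 · (1 + 0.133333) = 1 · 1.133333 = 1.133333.
(Note m_2 − m_1² simplifies to c · σ⁴ = 0.133333 · 1.)

Var(X) = m_2 − m_1² = 1.133333 − 1 = 0.133333.


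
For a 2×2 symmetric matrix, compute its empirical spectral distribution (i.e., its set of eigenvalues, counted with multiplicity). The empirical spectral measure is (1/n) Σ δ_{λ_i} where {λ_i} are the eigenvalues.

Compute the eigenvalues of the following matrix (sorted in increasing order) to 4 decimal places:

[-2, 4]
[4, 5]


Since M is real symmetric, both eigenvalues are real; they are the roots of det(λI − M) = λ² − (tr M) λ + det M.
tr M = -2 + 5 = 3.
det M = (-2)·5 − 4² = -10 − 16 = -26.
Characteristic polynomial: λ² − 3λ − 26 = 0.
Discriminant Δ = (tr M)² − 4·det M = 9 − (-104) = 113; √Δ = 10.630146.
λ = (tr M ± √Δ)/2 = (3 ± 10.630146)/2, giving (tr M − √Δ)/2 = -3.8151 and (tr M + √Δ)/2 = 6.8151.

Eigenvalues sorted in increasing order: [-3.8151, 6.8151].


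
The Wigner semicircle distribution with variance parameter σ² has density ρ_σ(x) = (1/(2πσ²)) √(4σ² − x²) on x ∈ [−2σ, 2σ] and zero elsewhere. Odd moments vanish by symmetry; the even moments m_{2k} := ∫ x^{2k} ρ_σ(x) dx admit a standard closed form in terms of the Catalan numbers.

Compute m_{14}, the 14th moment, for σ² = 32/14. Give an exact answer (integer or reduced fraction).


By the scaled semicircle moment identity, m_{2k} = σ^{2k} · C_k with k = 7.
C_7 = (1/(k+1)) · C(2k, k) = (1/8) · C(14, 7) = (1/8) · 3432 = 429.
σ^{2k} = (σ²)^k = (32/14)^7 = 268435456/823543.

Therefore m_{14} = σ^{14} · C_7 = (268435456/823543) · 429 = 115158810624/823543.


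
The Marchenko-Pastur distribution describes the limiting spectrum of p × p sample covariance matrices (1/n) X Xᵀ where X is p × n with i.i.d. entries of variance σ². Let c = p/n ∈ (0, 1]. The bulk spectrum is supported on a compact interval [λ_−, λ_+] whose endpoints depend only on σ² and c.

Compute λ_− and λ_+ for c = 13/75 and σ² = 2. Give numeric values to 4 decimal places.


c = 13/75 = 0.173333; √c = 0.416333.
λ_− = σ² (1 − √c)² = 2 · (1 − 0.416333)² = 2 · (0.583667)² = 0.681334.
λ_+ = σ² (1 + √c)² = 2 · (1 + 0.416333)² = 2 · (1.416333)² = 4.011999.

Rounded to 4 decimal places: λ_− ≈ 0.6813, λ_+ ≈ 4.0120.


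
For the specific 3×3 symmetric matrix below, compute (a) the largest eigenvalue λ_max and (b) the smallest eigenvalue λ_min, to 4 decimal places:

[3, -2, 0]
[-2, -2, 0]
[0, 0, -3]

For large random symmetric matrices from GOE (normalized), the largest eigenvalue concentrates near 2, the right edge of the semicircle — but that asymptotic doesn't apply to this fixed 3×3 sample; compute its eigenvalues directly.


Since M is real symmetric, all three eigenvalues are real; they are the roots of det(λI − M) = λ³ − (tr M) λ² + s λ − det M, where s is the sum of the principal 2×2 minors.
tr M = 3 + (-2) + (-3) = -2.
s = (3·(-2) − (-2)²) + (3·(-3) − 0²) + ((-2)·(-3) − 0²) = -10 + (-9) + 6 = -13.
det M (expand along row 1) = 3·6 − (-2)·6 + 0·0 = 30.
Characteristic polynomial: λ³ + 2λ² − 13λ − 30 = 0.
Substitute λ = y + (tr M)/3 = y − 0.666667 to remove the quadratic term: y³ + p·y + q = 0 with p = s − (tr M)²/3 = -14.333333 and q = −2(tr M)³/27 + (tr M)·s/3 − det M = -20.740741.
Three real roots ⇒ use the trigonometric (Viète) form: r = 2√(−p/3) = 4.371626, φ = arccos(3q/(p·r)) = arccos(0.993014) = 0.118273 rad.
y_k = r·cos(φ/3 − 2πk/3) for k = 0, 1, 2 gives y = 4.368229, -2.034895, -2.333333.
λ_k = y_k − 0.666667 gives λ = 3.7016, -2.7016, -3.0000 (check: the sum is -2.0000 = tr M).

Hence λ_max = 3.7016 and λ_min = -3.0000.


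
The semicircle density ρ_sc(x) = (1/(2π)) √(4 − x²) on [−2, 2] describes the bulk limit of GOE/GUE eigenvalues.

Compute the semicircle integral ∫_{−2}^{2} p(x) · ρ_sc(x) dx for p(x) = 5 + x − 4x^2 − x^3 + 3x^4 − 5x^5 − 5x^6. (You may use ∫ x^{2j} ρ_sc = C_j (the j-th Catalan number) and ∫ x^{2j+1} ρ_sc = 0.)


Write p(x) = Σ a_i x^i, split into monomials and integrate each against ρ_sc separately.
Using ∫ x^{2j} ρ_sc = C_j = (1/(j+1)) C(2j, j) (Catalan numbers) and ∫ x^{2j+1} ρ_sc = 0 (odd monomials vanish by symmetry):
  i = 0 (even): a_0 · C_{0} = 5 · 1 = 5
  i = 1 (odd): ∫ x^1 ρ_sc = 0 (vanishes)
  i = 2 (even): a_2 · C_{1} = -4 · 1 = -4
  i = 3 (odd): ∫ x^3 ρ_sc = 0 (vanishes)
  i = 4 (even): a_4 · C_{2} = 3 · 2 = 6
  i = 5 (odd): ∫ x^5 ρ_sc = 0 (vanishes)
  i = 6 (even): a_6 · C_{3} = -5 · 5 = -25

Summing the contributions: ∫_{−2}^{2} p(x) ρ_sc(x) dx = 5 + (-4) + 6 + (-25) = -18.


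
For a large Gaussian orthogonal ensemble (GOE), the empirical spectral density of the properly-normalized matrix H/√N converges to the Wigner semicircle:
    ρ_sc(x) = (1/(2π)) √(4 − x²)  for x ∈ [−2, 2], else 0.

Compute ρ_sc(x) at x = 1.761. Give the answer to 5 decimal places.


ρ_sc(x) = (1/(2π)) √(4 − x²). With x = 1.761:
  4 − x² = 4 − (1.761)² = 4 − 3.101121 = 0.898879.
  √(4 − x²) = 0.948092.
  1/(2π) = 0.159155.
  ρ_sc(1.761) = 0.159155 · 0.948092 = 0.150894.

Rounded to 5 decimal places: ρ_sc(1.761) ≈ 0.15089.


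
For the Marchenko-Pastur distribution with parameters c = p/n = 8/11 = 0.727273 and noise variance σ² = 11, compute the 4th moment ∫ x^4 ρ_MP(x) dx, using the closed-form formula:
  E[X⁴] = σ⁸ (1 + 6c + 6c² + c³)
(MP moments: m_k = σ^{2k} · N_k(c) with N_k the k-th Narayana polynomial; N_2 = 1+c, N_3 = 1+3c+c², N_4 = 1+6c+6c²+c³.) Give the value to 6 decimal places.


E[X⁴] = σ⁸ (1 + 6c + 6c² + c³) (fourth MP moment). With σ² = 11 (so σ⁸ = 14641) and c = 8/11 = 0.727273: E[X⁴] = 14641 · (1 + 6·0.727273 + 6·(0.727273)² + (0.727273)³) = 14641 · 8.921863.

So E[X^4] = 130625.000000.


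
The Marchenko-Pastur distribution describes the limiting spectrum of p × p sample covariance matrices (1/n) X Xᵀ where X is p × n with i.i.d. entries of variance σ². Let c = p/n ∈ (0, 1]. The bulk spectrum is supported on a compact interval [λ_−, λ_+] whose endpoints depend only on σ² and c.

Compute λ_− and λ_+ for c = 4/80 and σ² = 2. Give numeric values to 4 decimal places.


c = 4/80 = 0.050000; √c = 0.223607.
λ_− = σ² (1 − √c)² = 2 · (1 − 0.223607)² = 2 · (0.776393)² = 1.205573.
λ_+ = σ² (1 + √c)² = 2 · (1 + 0.223607)² = 2 · (1.223607)² = 2.994427.

Rounded to 4 decimal places: λ_− ≈ 1.2056, λ_+ ≈ 2.9944.


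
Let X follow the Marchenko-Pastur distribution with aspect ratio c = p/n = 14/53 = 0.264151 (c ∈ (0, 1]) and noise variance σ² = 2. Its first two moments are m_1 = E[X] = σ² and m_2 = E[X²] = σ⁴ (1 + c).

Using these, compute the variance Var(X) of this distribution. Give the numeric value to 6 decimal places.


m_1 = E[X] = σ² = 2, so m_1² = 4.
m_2 = E[X²] = σ⁴ (1 + c) = 4 · (1 + 0.264151) = 4 · 1.264151 = 5.056604.
(Note m_2 − m_1² simplifies to c · σ⁴ = 0.264151 · 4.)

Var(X) = m_2 − m_1² = 5.056604 − 4 = 1.056604.


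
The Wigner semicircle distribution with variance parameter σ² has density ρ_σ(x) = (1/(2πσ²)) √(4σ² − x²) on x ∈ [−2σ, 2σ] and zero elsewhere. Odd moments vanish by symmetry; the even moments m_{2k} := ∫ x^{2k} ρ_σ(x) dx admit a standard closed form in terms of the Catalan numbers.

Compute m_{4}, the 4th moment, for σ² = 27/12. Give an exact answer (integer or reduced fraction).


By the scaled semicircle moment identity, m_{2k} = σ^{2k} · C_k with k = 2.
C_2 = (1/(k+1)) · C(2k, k) = (1/3) · C(4, 2) = (1/3) · 6 = 2.
σ^{2k} = (σ²)^k = (27/12)^2 = 81/16.

Therefore m_{4} = σ^{4} · C_2 = (81/16) · 2 = 81/8.


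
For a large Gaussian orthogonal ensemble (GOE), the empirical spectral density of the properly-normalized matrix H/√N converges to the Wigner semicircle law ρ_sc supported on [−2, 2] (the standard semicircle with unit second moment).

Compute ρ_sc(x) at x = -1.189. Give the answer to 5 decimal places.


ρ_sc(x) = (1/(2π)) √(4 − x²). With x = -1.189:
  4 − x² = 4 − (-1.189)² = 4 − 1.413721 = 2.586279.
  √(4 − x²) = 1.608191.
  1/(2π) = 0.159155.
  ρ_sc(-1.189) = 0.159155 · 1.608191 = 0.255952.

Rounded to 5 decimal places: ρ_sc(-1.189) ≈ 0.25595.


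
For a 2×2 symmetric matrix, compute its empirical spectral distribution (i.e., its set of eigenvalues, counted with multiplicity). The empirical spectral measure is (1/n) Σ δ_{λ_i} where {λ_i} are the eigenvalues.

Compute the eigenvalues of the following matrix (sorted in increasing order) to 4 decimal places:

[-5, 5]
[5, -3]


Since M is real symmetric, both eigenvalues are real; they are the roots of det(λI − M) = λ² − (tr M) λ + det M.
tr M = -5 + (-3) = -8.
det M = (-5)·(-3) − 5² = 15 − 25 = -10.
Characteristic polynomial: λ² + 8λ − 10 = 0.
Discriminant Δ = (tr M)² − 4·det M = 64 − (-40) = 104; √Δ = 10.198039.
λ = (tr M ± √Δ)/2 = (-8 ± 10.198039)/2, giving (tr M − √Δ)/2 = -9.0990 and (tr M + √Δ)/2 = 1.0990.

Eigenvalues sorted in increasing order: [-9.0990, 1.0990].


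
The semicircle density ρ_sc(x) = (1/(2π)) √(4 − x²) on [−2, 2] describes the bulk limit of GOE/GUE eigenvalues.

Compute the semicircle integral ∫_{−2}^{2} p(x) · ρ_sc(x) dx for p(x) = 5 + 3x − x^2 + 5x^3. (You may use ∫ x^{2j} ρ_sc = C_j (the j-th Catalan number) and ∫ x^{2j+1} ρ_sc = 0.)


Write p(x) = Σ a_i x^i, split into monomials and integrate each against ρ_sc separately.
Using ∫ x^{2j} ρ_sc = C_j = (1/(j+1)) C(2j, j) (Catalan numbers) and ∫ x^{2j+1} ρ_sc = 0 (odd monomials vanish by symmetry):
  i = 0 (even): a_0 · C_{0} = 5 · 1 = 5
  i = 1 (odd): ∫ x^1 ρ_sc = 0 (vanishes)
  i = 2 (even): a_2 · C_{1} = -1 · 1 = -1
  i = 3 (odd): ∫ x^3 ρ_sc = 0 (vanishes)

Summing the contributions: ∫_{−2}^{2} p(x) ρ_sc(x) dx = 5 + (-1) = 4.


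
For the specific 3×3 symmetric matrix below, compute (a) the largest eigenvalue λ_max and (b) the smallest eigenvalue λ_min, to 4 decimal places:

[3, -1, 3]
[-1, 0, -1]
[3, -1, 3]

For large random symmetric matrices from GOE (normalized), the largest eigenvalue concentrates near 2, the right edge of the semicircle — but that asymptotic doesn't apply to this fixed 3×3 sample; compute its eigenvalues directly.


Since M is real symmetric, all three eigenvalues are real; they are the roots of det(λI − M) = λ³ − (tr M) λ² + s λ − det M, where s is the sum of the principal 2×2 minors.
tr M = 3 + 0 + 3 = 6.
s = (3·0 − (-1)²) + (3·3 − 3²) + (0·3 − (-1)²) = -1 + 0 + (-1) = -2.
det M (expand along row 1) = 3·(-1) − (-1)·0 + 3·1 = 0.
Characteristic polynomial: λ³ − 6λ² − 2λ = 0.
Substitute λ = y + (tr M)/3 = y + 2.000000 to remove the quadratic term: y³ + p·y + q = 0 with p = s − (tr M)²/3 = -14.000000 and q = −2(tr M)³/27 + (tr M)·s/3 − det M = -20.000000.
Three real roots ⇒ use the trigonometric (Viète) form: r = 2√(−p/3) = 4.320494, φ = arccos(3q/(p·r)) = arccos(0.991950) = 0.126970 rad.
y_k = r·cos(φ/3 − 2πk/3) for k = 0, 1, 2 gives y = 4.316625, -2.000000, -2.316625.
λ_k = y_k + 2.000000 gives λ = 6.3166, 0.0000, -0.3166 (check: the sum is 6.0000 = tr M).

Hence λ_max = 6.3166 and λ_min = -0.3166.


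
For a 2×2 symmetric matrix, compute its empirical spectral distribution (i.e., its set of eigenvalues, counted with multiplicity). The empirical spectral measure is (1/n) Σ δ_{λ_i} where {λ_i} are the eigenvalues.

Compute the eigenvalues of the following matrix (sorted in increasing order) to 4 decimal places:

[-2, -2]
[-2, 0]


Since M is real symmetric, both eigenvalues are real; they are the roots of det(λI − M) = λ² − (tr M) λ + det M.
tr M = -2 + 0 = -2.
det M = (-2)·0 − (-2)² = 0 − 4 = -4.
Characteristic polynomial: λ² + 2λ − 4 = 0.
Discriminant Δ = (tr M)² − 4·det M = 4 − (-16) = 20; √Δ = 4.472136.
λ = (tr M ± √Δ)/2 = (-2 ± 4.472136)/2, giving (tr M − √Δ)/2 = -3.2361 and (tr M + √Δ)/2 = 1.2361.

Eigenvalues sorted in increasing order: [-3.2361, 1.2361].


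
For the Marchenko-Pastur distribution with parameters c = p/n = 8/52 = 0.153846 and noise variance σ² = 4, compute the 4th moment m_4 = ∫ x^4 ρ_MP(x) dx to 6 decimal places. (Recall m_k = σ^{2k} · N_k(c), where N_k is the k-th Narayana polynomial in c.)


E[X⁴] = σ⁸ (1 + 6c + 6c² + c³) (fourth MP moment). With σ² = 4 (so σ⁸ = 256) and c = 8/52 = 0.153846: E[X⁴] = 256 · (1 + 6·0.153846 + 6·(0.153846)² + (0.153846)³) = 256 · 2.068730.

So E[X^4] = 529.594902.


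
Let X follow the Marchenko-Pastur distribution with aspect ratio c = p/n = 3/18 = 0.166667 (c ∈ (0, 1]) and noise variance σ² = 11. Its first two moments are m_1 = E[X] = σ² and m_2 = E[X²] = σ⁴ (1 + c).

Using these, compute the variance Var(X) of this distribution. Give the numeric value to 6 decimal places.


m_1 = E[X] = σ² = 11, so m_1² = 121.
m_2 = E[X²] = σ⁴ (1 + c) = 121 · (1 + 0.166667) = 121 · 1.166667 = 141.166667.
(Note m_2 − m_1² simplifies to c · σ⁴ = 0.166667 · 121.)

Var(X) = m_2 − m_1² = 141.166667 − 121 = 20.166667.


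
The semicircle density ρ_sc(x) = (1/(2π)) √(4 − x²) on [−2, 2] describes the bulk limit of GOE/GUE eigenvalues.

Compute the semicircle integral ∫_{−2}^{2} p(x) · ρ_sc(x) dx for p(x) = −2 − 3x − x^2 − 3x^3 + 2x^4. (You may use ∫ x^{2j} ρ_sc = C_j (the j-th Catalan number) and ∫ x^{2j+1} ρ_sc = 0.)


Write p(x) = Σ a_i x^i, split into monomials and integrate each against ρ_sc separately.
Using ∫ x^{2j} ρ_sc = C_j = (1/(j+1)) C(2j, j) (Catalan numbers) and ∫ x^{2j+1} ρ_sc = 0 (odd monomials vanish by symmetry):
  i = 0 (even): a_0 · C_{0} = -2 · 1 = -2
  i = 1 (odd): ∫ x^1 ρ_sc = 0 (vanishes)
  i = 2 (even): a_2 · C_{1} = -1 · 1 = -1
  i = 3 (odd): ∫ x^3 ρ_sc = 0 (vanishes)
  i = 4 (even): a_4 · C_{2} = 2 · 2 = 4

Summing the contributions: ∫_{−2}^{2} p(x) ρ_sc(x) dx = (-2) + (-1) + 4 = 1.


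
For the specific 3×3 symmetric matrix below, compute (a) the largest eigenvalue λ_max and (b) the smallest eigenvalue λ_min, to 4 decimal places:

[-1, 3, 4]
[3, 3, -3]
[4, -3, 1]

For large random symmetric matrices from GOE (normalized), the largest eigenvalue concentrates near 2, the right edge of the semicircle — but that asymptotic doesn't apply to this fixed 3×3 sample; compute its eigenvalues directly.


Since M is real symmetric, all three eigenvalues are real; they are the roots of det(λI − M) = λ³ − (tr M) λ² + s λ − det M, where s is the sum of the principal 2×2 minors.
tr M = -1 + 3 + 1 = 3.
s = ((-1)·3 − 3²) + ((-1)·1 − 4²) + (3·1 − (-3)²) = -12 + (-17) + (-6) = -35.
det M (expand along row 1) = (-1)·(-6) − 3·15 + 4·(-21) = -123.
Characteristic polynomial: λ³ − 3λ² − 35λ + 123 = 0.
Substitute λ = y + (tr M)/3 = y + 1.000000 to remove the quadratic term: y³ + p·y + q = 0 with p = s − (tr M)²/3 = -38.000000 and q = −2(tr M)³/27 + (tr M)·s/3 − det M = 86.000000.
Three real roots ⇒ use the trigonometric (Viète) form: r = 2√(−p/3) = 7.118052, φ = arccos(3q/(p·r)) = arccos(-0.953839) = 2.836565 rad.
y_k = r·cos(φ/3 − 2πk/3) for k = 0, 1, 2 gives y = 4.166338, 2.914953, -7.081291.
λ_k = y_k + 1.000000 gives λ = 5.1663, 3.9150, -6.0813 (check: the sum is 3.0000 = tr M).

Hence λ_max = 5.1663 and λ_min = -6.0813.


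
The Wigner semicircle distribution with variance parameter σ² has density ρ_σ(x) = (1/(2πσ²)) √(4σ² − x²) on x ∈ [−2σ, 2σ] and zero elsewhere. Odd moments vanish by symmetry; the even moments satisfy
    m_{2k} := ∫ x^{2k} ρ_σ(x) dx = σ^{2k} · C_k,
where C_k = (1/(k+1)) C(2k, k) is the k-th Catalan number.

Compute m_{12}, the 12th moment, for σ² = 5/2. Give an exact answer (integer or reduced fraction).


By the scaled semicircle moment identity, m_{2k} = σ^{2k} · C_k with k = 6.
C_6 = (1/(k+1)) · C(2k, k) = (1/7) · C(12, 6) = (1/7) · 924 = 132.
σ^{2k} = (σ²)^k = (5/2)^6 = 15625/64.

Therefore m_{12} = σ^{12} · C_6 = (15625/64) · 132 = 515625/16.


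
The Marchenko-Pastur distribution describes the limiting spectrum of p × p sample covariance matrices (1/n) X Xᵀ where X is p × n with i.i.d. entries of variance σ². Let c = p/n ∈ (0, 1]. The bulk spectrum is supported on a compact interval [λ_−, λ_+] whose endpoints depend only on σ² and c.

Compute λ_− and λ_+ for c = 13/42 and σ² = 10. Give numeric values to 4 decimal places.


c = 13/42 = 0.309524; √c = 0.556349.
λ_− = σ² (1 − √c)² = 10 · (1 − 0.556349)² = 10 · (0.443651)² = 1.968265.
λ_+ = σ² (1 + √c)² = 10 · (1 + 0.556349)² = 10 · (1.556349)² = 24.222211.

Rounded to 4 decimal places: λ_− ≈ 1.9683, λ_+ ≈ 24.2222.


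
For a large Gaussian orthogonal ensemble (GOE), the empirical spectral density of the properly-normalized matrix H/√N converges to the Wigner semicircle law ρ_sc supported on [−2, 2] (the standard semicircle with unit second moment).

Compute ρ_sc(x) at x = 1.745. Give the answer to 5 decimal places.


ρ_sc(x) = (1/(2π)) √(4 − x²). With x = 1.745:
  4 − x² = 4 − (1.745)² = 4 − 3.045025 = 0.954975.
  √(4 − x²) = 0.977228.
  1/(2π) = 0.159155.
  ρ_sc(1.745) = 0.159155 · 0.977228 = 0.155531.

Rounded to 5 decimal places: ρ_sc(1.745) ≈ 0.15553.


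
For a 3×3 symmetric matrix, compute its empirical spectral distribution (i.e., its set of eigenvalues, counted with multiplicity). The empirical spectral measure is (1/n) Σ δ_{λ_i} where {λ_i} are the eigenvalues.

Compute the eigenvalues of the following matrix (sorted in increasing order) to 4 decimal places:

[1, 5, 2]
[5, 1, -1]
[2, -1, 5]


Since M is real symmetric, all three eigenvalues are real; they are the roots of det(λI − M) = λ³ − (tr M) λ² + s λ − det M, where s is the sum of the principal 2×2 minors.
tr M = 1 + 1 + 5 = 7.
s = (1·1 − 5²) + (1·5 − 2²) + (1·5 − (-1)²) = -24 + 1 + 4 = -19.
det M (expand along row 1) = 1·4 − 5·27 + 2·(-7) = -145.
Characteristic polynomial: λ³ − 7λ² − 19λ + 145 = 0.
Substitute λ = y + (tr M)/3 = y + 2.333333 to remove the quadratic term: y³ + p·y + q = 0 with p = s − (tr M)²/3 = -35.333333 and q = −2(tr M)³/27 + (tr M)·s/3 − det M = 75.259259.
Three real roots ⇒ use the trigonometric (Viète) form: r = 2√(−p/3) = 6.863753, φ = arccos(3q/(p·r)) = arccos(-0.930968) = 2.767853 rad.
y_k = r·cos(φ/3 − 2πk/3) for k = 0, 1, 2 gives y = 4.143892, 2.666667, -6.810559.
λ_k = y_k + 2.333333 gives λ = 6.4772, 5.0000, -4.4772 (check: the sum is 7.0000 = tr M).

Eigenvalues sorted in increasing order: [-4.4772, 5.0000, 6.4772].


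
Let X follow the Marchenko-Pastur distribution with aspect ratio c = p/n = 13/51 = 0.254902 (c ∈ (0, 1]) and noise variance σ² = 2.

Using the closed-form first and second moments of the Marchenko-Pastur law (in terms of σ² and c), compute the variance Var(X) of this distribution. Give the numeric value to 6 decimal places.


Recall the MP moments m_1 = E[X] = σ² and m_2 = E[X²] = σ⁴ (1 + c).
m_1 = E[X] = σ² = 2, so m_1² = 4.
m_2 = E[X²] = σ⁴ (1 + c) = 4 · (1 + 0.254902) = 4 · 1.254902 = 5.019608.
(Note m_2 − m_1² simplifies to c · σ⁴ = 0.254902 · 4.)

Var(X) = m_2 − m_1² = 5.019608 − 4 = 1.019608.


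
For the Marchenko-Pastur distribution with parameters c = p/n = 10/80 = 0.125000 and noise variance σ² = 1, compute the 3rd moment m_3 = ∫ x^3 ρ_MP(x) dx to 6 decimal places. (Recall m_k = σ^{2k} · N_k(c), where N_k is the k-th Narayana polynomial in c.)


E[X³] = σ⁶ (1 + 3c + c²) (third MP moment). With σ² = 1 (so σ⁶ = 1) and c = 10/80 = 0.125000: E[X³] = 1 · (1 + 3·0.125000 + (0.125000)²) = 1 · 1.390625.

So E[X^3] = 1.390625.


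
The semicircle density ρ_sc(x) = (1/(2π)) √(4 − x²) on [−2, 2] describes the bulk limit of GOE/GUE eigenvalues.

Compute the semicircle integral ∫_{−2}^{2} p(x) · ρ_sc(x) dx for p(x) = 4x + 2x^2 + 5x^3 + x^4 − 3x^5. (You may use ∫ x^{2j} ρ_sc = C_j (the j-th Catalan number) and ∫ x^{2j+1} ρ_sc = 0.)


Write p(x) = Σ a_i x^i, split into monomials and integrate each against ρ_sc separately.
Using ∫ x^{2j} ρ_sc = C_j = (1/(j+1)) C(2j, j) (Catalan numbers) and ∫ x^{2j+1} ρ_sc = 0 (odd monomials vanish by symmetry):
  i = 1 (odd): ∫ x^1 ρ_sc = 0 (vanishes)
  i = 2 (even): a_2 · C_{1} = 2 · 1 = 2
  i = 3 (odd): ∫ x^3 ρ_sc = 0 (vanishes)
  i = 4 (even): a_4 · C_{2} = 1 · 2 = 2
  i = 5 (odd): ∫ x^5 ρ_sc = 0 (vanishes)

Summing the contributions: ∫_{−2}^{2} p(x) ρ_sc(x) dx = 2 + 2 = 4.


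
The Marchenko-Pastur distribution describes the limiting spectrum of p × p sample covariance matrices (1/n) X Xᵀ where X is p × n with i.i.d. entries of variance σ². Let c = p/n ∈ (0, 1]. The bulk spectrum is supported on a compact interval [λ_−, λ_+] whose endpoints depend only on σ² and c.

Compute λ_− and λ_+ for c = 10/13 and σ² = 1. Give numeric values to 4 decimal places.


c = 10/13 = 0.769231; √c = 0.877058.
λ_− = σ² (1 − √c)² = 1 · (1 − 0.877058)² = 1 · (0.122942)² = 0.015115.
λ_+ = σ² (1 + √c)² = 1 · (1 + 0.877058)² = 1 · (1.877058)² = 3.523347.

Rounded to 4 decimal places: λ_− ≈ 0.0151, λ_+ ≈ 3.5233.


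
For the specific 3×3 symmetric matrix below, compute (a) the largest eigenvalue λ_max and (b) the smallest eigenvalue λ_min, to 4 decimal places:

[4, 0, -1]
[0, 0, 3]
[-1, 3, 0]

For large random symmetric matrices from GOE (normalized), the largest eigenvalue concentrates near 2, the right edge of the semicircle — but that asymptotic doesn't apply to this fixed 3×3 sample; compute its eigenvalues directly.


Since M is real symmetric, all three eigenvalues are real; they are the roots of det(λI − M) = λ³ − (tr M) λ² + s λ − det M, where s is the sum of the principal 2×2 minors.
tr M = 4 + 0 + 0 = 4.
s = (4·0 − 0²) + (4·0 − (-1)²) + (0·0 − 3²) = 0 + (-1) + (-9) = -10.
det M (expand along row 1) = 4·(-9) − 0·3 + (-1)·0 = -36.
Characteristic polynomial: λ³ − 4λ² − 10λ + 36 = 0.
Substitute λ = y + (tr M)/3 = y + 1.333333 to remove the quadratic term: y³ + p·y + q = 0 with p = s − (tr M)²/3 = -15.333333 and q = −2(tr M)³/27 + (tr M)·s/3 − det M = 17.925926.
Three real roots ⇒ use the trigonometric (Viète) form: r = 2√(−p/3) = 4.521553, φ = arccos(3q/(p·r)) = arccos(-0.775673) = 2.458577 rad.
y_k = r·cos(φ/3 − 2πk/3) for k = 0, 1, 2 gives y = 3.086267, 1.318605, -4.404872.
λ_k = y_k + 1.333333 gives λ = 4.4196, 2.6519, -3.0715 (check: the sum is 4.0000 = tr M).

Hence λ_max = 4.4196 and λ_min = -3.0715.


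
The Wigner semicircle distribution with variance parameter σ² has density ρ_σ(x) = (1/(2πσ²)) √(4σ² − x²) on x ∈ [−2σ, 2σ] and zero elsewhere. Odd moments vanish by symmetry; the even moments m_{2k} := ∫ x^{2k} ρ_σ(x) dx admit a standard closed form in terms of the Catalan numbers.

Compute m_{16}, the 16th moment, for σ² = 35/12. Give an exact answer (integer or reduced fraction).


By the scaled semicircle moment identity, m_{2k} = σ^{2k} · C_k with k = 8.
C_8 = (1/(k+1)) · C(2k, k) = (1/9) · C(16, 8) = (1/9) · 12870 = 1430.
σ^{2k} = (σ²)^k = (35/12)^8 = 2251875390625/429981696.

Therefore m_{16} = σ^{16} · C_8 = (2251875390625/429981696) · 1430 = 1610090904296875/214990848.


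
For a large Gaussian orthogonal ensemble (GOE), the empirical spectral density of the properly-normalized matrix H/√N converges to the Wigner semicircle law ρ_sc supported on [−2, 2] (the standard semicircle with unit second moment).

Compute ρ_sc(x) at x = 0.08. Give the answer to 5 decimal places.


ρ_sc(x) = (1/(2π)) √(4 − x²). With x = 0.08:
  4 − x² = 4 − (0.08)² = 4 − 0.006400 = 3.993600.
  √(4 − x²) = 1.998399.
  1/(2π) = 0.159155.
  ρ_sc(0.08) = 0.159155 · 1.998399 = 0.318055.

Rounded to 5 decimal places: ρ_sc(0.08) ≈ 0.31806.


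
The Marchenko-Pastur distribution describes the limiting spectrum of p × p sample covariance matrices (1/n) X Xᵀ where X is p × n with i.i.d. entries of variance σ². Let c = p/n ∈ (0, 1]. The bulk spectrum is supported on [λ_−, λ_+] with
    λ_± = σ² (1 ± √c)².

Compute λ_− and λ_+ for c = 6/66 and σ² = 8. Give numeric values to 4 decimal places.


c = 6/66 = 0.090909; √c = 0.301511.
λ_− = σ² (1 − √c)² = 8 · (1 − 0.301511)² = 8 · (0.698489)² = 3.903091.
λ_+ = σ² (1 + √c)² = 8 · (1 + 0.301511)² = 8 · (1.301511)² = 13.551454.

Rounded to 4 decimal places: λ_− ≈ 3.9031, λ_+ ≈ 13.5515.


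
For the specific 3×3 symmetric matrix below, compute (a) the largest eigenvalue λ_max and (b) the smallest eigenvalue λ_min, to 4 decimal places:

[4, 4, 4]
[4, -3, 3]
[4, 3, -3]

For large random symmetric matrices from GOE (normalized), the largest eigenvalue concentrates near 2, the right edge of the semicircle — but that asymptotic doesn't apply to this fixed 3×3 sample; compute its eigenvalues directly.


Since M is real symmetric, all three eigenvalues are real; they are the roots of det(λI − M) = λ³ − (tr M) λ² + s λ − det M, where s is the sum of the principal 2×2 minors.
tr M = 4 + (-3) + (-3) = -2.
s = (4·(-3) − 4²) + (4·(-3) − 4²) + ((-3)·(-3) − 3²) = -28 + (-28) + 0 = -56.
det M (expand along row 1) = 4·0 − 4·(-24) + 4·24 = 192.
Characteristic polynomial: λ³ + 2λ² − 56λ − 192 = 0.
Substitute λ = y + (tr M)/3 = y − 0.666667 to remove the quadratic term: y³ + p·y + q = 0 with p = s − (tr M)²/3 = -57.333333 and q = −2(tr M)³/27 + (tr M)·s/3 − det M = -154.074074.
Three real roots ⇒ use the trigonometric (Viète) form: r = 2√(−p/3) = 8.743251, φ = arccos(3q/(p·r)) = arccos(0.922084) = 0.397364 rad.
y_k = r·cos(φ/3 − 2πk/3) for k = 0, 1, 2 gives y = 8.666667, -3.333333, -5.333333.
λ_k = y_k − 0.666667 gives λ = 8.0000, -4.0000, -6.0000 (check: the sum is -2.0000 = tr M).

Hence λ_max = 8.0000 and λ_min = -6.0000.


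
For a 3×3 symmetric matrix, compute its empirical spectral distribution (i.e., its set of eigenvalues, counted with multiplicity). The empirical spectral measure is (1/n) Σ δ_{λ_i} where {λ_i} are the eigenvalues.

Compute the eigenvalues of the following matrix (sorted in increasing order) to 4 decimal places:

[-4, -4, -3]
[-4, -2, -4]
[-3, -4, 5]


Since M is real symmetric, all three eigenvalues are real; they are the roots of det(λI − M) = λ³ − (tr M) λ² + s λ − det M, where s is the sum of the principal 2×2 minors.
tr M = -4 + (-2) + 5 = -1.
s = ((-4)·(-2) − (-4)²) + ((-4)·5 − (-3)²) + ((-2)·5 − (-4)²) = -8 + (-29) + (-26) = -63.
det M (expand along row 1) = (-4)·(-26) − (-4)·(-32) + (-3)·10 = -54.
Characteristic polynomial: λ³ + λ² − 63λ + 54 = 0.
Substitute λ = y + (tr M)/3 = y − 0.333333 to remove the quadratic term: y³ + p·y + q = 0 with p = s − (tr M)²/3 = -63.333333 and q = −2(tr M)³/27 + (tr M)·s/3 − det M = 75.074074.
Three real roots ⇒ use the trigonometric (Viète) form: r = 2√(−p/3) = 9.189366, φ = arccos(3q/(p·r)) = arccos(-0.386984) = 1.968155 rad.
y_k = r·cos(φ/3 − 2πk/3) for k = 0, 1, 2 gives y = 7.281716, 1.213603, -8.495319.
λ_k = y_k − 0.333333 gives λ = 6.9484, 0.8803, -8.8287 (check: the sum is -1.0000 = tr M).

Eigenvalues sorted in increasing order: [-8.8287, 0.8803, 6.9484].


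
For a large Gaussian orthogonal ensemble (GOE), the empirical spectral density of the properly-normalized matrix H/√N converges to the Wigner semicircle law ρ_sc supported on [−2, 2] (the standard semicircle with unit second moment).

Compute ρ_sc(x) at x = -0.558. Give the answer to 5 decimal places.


ρ_sc(x) = (1/(2π)) √(4 − x²). With x = -0.558:
  4 − x² = 4 − (-0.558)² = 4 − 0.311364 = 3.688636.
  √(4 − x²) = 1.920582.
  1/(2π) = 0.159155.
  ρ_sc(-0.558) = 0.159155 · 1.920582 = 0.305670.

Rounded to 5 decimal places: ρ_sc(-0.558) ≈ 0.30567.


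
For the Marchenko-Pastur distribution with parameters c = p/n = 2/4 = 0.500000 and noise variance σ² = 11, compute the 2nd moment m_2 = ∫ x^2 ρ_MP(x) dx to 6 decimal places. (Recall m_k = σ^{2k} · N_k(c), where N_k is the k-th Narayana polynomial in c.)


E[X²] = σ⁴ (1 + c) (second MP moment). With σ² = 11 (so σ⁴ = 121) and c = 2/4 = 0.500000: E[X²] = 121 · (1 + 0.500000) = 121 · 1.500000.

So E[X^2] = 181.500000.


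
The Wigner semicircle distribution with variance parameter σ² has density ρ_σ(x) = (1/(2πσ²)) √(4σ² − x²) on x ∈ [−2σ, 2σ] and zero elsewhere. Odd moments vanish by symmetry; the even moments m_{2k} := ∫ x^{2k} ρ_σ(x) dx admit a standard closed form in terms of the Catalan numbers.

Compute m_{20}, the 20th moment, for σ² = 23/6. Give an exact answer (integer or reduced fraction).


By the scaled semicircle moment identity, m_{2k} = σ^{2k} · C_k with k = 10.
C_10 = (1/(k+1)) · C(2k, k) = (1/11) · C(20, 10) = (1/11) · 184756 = 16796.
σ^{2k} = (σ²)^k = (23/6)^10 = 41426511213649/60466176.

Therefore m_{20} = σ^{20} · C_10 = (41426511213649/60466176) · 16796 = 173949920586112151/15116544.


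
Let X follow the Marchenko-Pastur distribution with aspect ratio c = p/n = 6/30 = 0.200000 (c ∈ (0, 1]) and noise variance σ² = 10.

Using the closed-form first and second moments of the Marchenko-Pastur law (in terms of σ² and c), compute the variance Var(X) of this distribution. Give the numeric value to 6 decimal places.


Recall the MP moments m_1 = E[X] = σ² and m_2 = E[X²] = σ⁴ (1 + c).
m_1 = E[X] = σ² = 10, so m_1² = 100.
m_2 = E[X²] = σ⁴ (1 + c) = 100 · (1 + 0.200000) = 100 · 1.200000 = 120.000000.
(Note m_2 − m_1² simplifies to c · σ⁴ = 0.200000 · 100.)

Var(X) = m_2 − m_1² = 120.000000 − 100 = 20.000000.


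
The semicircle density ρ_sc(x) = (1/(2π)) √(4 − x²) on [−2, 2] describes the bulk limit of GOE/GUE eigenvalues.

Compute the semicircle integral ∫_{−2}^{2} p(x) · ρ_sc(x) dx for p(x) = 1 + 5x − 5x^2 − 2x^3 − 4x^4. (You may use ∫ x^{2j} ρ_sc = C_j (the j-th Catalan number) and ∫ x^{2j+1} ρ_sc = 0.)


Write p(x) = Σ a_i x^i, split into monomials and integrate each against ρ_sc separately.
Using ∫ x^{2j} ρ_sc = C_j = (1/(j+1)) C(2j, j) (Catalan numbers) and ∫ x^{2j+1} ρ_sc = 0 (odd monomials vanish by symmetry):
  i = 0 (even): a_0 · C_{0} = 1 · 1 = 1
  i = 1 (odd): ∫ x^1 ρ_sc = 0 (vanishes)
  i = 2 (even): a_2 · C_{1} = -5 · 1 = -5
  i = 3 (odd): ∫ x^3 ρ_sc = 0 (vanishes)
  i = 4 (even): a_4 · C_{2} = -4 · 2 = -8

Summing the contributions: ∫_{−2}^{2} p(x) ρ_sc(x) dx = 1 + (-5) + (-8) = -12.


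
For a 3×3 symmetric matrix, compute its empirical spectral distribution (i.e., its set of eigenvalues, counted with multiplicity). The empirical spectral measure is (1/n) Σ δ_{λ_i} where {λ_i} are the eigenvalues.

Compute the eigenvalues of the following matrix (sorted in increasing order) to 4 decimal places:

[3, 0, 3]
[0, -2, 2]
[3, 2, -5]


Since M is real symmetric, all three eigenvalues are real; they are the roots of det(λI − M) = λ³ − (tr M) λ² + s λ − det M, where s is the sum of the principal 2×2 minors.
tr M = 3 + (-2) + (-5) = -4.
s = (3·(-2) − 0²) + (3·(-5) − 3²) + ((-2)·(-5) − 2²) = -6 + (-24) + 6 = -24.
det M (expand along row 1) = 3·6 − 0·(-6) + 3·6 = 36.
Characteristic polynomial: λ³ + 4λ² − 24λ − 36 = 0.
Substitute λ = y + (tr M)/3 = y − 1.333333 to remove the quadratic term: y³ + p·y + q = 0 with p = s − (tr M)²/3 = -29.333333 and q = −2(tr M)³/27 + (tr M)·s/3 − det M = 0.740741.
Three real roots ⇒ use the trigonometric (Viète) form: r = 2√(−p/3) = 6.253888, φ = arccos(3q/(p·r)) = arccos(-0.012114) = 1.582910 rad.
y_k = r·cos(φ/3 − 2πk/3) for k = 0, 1, 2 gives y = 5.403355, 0.025253, -5.428608.
λ_k = y_k − 1.333333 gives λ = 4.0700, -1.3081, -6.7619 (check: the sum is -4.0000 = tr M).

Eigenvalues sorted in increasing order: [-6.7619, -1.3081, 4.0700].


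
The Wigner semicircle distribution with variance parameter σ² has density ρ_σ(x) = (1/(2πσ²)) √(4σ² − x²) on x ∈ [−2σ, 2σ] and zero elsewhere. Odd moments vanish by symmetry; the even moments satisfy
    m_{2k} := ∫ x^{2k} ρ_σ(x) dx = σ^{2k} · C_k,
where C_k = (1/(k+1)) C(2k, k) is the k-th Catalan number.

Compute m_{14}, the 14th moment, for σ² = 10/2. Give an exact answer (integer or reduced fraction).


By the scaled semicircle moment identity, m_{2k} = σ^{2k} · C_k with k = 7.
C_7 = (1/(k+1)) · C(2k, k) = (1/8) · C(14, 7) = (1/8) · 3432 = 429.
σ^{2k} = (σ²)^k = (10/2)^7 = 78125.

Therefore m_{14} = σ^{14} · C_7 = 78125 · 429 = 33515625.


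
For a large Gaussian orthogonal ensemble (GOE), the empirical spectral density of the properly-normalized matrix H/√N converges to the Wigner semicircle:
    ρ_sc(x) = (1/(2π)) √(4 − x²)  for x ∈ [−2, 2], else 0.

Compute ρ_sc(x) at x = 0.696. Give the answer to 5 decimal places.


ρ_sc(x) = (1/(2π)) √(4 − x²). With x = 0.696:
  4 − x² = 4 − (0.696)² = 4 − 0.484416 = 3.515584.
  √(4 − x²) = 1.874989.
  1/(2π) = 0.159155.
  ρ_sc(0.696) = 0.159155 · 1.874989 = 0.298414.

Rounded to 5 decimal places: ρ_sc(0.696) ≈ 0.29841.


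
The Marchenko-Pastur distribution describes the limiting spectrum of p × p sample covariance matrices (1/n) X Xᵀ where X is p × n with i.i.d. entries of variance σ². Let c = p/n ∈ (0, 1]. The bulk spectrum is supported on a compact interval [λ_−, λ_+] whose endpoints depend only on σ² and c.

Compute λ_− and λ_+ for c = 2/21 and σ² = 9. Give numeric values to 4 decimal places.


c = 2/21 = 0.095238; √c = 0.308607.
λ_− = σ² (1 − √c)² = 9 · (1 − 0.308607)² = 9 · (0.691393)² = 4.302222.
λ_+ = σ² (1 + √c)² = 9 · (1 + 0.308607)² = 9 · (1.308607)² = 15.412063.

Rounded to 4 decimal places: λ_− ≈ 4.3022, λ_+ ≈ 15.4121.


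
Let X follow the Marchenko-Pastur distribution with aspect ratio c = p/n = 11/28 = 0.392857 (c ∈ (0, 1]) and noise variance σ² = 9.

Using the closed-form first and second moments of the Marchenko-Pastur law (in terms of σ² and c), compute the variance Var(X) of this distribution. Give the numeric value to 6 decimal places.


Recall the MP moments m_1 = E[X] = σ² and m_2 = E[X²] = σ⁴ (1 + c).
m_1 = E[X] = σ² = 9, so m_1² = 81.
m_2 = E[X²] = σ⁴ (1 + c) = 81 · (1 + 0.392857) = 81 · 1.392857 = 112.821429.
(Note m_2 − m_1² simplifies to c · σ⁴ = 0.392857 · 81.)

Var(X) = m_2 − m_1² = 112.821429 − 81 = 31.821429.


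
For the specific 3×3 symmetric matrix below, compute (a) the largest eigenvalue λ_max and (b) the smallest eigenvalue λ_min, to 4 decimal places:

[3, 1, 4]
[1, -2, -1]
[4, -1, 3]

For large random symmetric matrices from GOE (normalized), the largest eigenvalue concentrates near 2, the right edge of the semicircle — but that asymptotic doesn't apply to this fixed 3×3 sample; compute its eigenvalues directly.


Since M is real symmetric, all three eigenvalues are real; they are the roots of det(λI − M) = λ³ − (tr M) λ² + s λ − det M, where s is the sum of the principal 2×2 minors.
tr M = 3 + (-2) + 3 = 4.
s = (3·(-2) − 1²) + (3·3 − 4²) + ((-2)·3 − (-1)²) = -7 + (-7) + (-7) = -21.
det M (expand along row 1) = 3·(-7) − 1·7 + 4·7 = 0.
Characteristic polynomial: λ³ − 4λ² − 21λ = 0.
Substitute λ = y + (tr M)/3 = y + 1.333333 to remove the quadratic term: y³ + p·y + q = 0 with p = s − (tr M)²/3 = -26.333333 and q = −2(tr M)³/27 + (tr M)·s/3 − det M = -32.740741.
Three real roots ⇒ use the trigonometric (Viète) form: r = 2√(−p/3) = 5.925463, φ = arccos(3q/(p·r)) = arccos(0.629480) = 0.889913 rad.
y_k = r·cos(φ/3 − 2πk/3) for k = 0, 1, 2 gives y = 5.666667, -1.333333, -4.333333.
λ_k = y_k + 1.333333 gives λ = 7.0000, 0.0000, -3.0000 (check: the sum is 4.0000 = tr M).

Hence λ_max = 7.0000 and λ_min = -3.0000.


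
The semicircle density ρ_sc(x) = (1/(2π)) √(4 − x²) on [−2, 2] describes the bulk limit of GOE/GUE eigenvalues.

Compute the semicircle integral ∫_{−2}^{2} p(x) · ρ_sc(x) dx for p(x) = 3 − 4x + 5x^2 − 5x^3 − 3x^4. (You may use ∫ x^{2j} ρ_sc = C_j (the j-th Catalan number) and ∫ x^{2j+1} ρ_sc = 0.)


Write p(x) = Σ a_i x^i, split into monomials and integrate each against ρ_sc separately.
Using ∫ x^{2j} ρ_sc = C_j = (1/(j+1)) C(2j, j) (Catalan numbers) and ∫ x^{2j+1} ρ_sc = 0 (odd monomials vanish by symmetry):
  i = 0 (even): a_0 · C_{0} = 3 · 1 = 3
  i = 1 (odd): ∫ x^1 ρ_sc = 0 (vanishes)
  i = 2 (even): a_2 · C_{1} = 5 · 1 = 5
  i = 3 (odd): ∫ x^3 ρ_sc = 0 (vanishes)
  i = 4 (even): a_4 · C_{2} = -3 · 2 = -6

Summing the contributions: ∫_{−2}^{2} p(x) ρ_sc(x) dx = 3 + 5 + (-6) = 2.


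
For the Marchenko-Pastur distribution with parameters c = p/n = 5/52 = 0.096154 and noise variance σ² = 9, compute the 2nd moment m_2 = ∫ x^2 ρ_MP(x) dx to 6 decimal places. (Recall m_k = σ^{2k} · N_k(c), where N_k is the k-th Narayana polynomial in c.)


E[X²] = σ⁴ (1 + c) (second MP moment). With σ² = 9 (so σ⁴ = 81) and c = 5/52 = 0.096154: E[X²] = 81 · (1 + 0.096154) = 81 · 1.096154.

So E[X^2] = 88.788462.


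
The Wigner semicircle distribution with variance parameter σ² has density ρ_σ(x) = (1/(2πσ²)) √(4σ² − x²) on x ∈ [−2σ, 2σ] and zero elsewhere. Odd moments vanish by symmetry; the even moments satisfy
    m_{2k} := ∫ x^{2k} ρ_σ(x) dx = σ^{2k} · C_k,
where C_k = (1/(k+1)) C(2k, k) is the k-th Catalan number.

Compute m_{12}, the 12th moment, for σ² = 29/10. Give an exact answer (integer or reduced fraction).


By the scaled semicircle moment identity, m_{2k} = σ^{2k} · C_k with k = 6.
C_6 = (1/(k+1)) · C(2k, k) = (1/7) · C(12, 6) = (1/7) · 924 = 132.
σ^{2k} = (σ²)^k = (29/10)^6 = 594823321/1000000.

Therefore m_{12} = σ^{12} · C_6 = (594823321/1000000) · 132 = 19629169593/250000.


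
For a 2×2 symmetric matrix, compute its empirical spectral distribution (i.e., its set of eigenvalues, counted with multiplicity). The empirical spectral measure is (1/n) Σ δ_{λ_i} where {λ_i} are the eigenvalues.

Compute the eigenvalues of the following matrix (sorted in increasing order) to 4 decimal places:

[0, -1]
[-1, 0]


Since M is real symmetric, both eigenvalues are real; they are the roots of det(λI − M) = λ² − (tr M) λ + det M.
tr M = 0 + 0 = 0.
det M = 0·0 − (-1)² = 0 − 1 = -1.
Characteristic polynomial: λ² − 1 = 0.
Discriminant Δ = (tr M)² − 4·det M = 0 − (-4) = 4; √Δ = 2.000000.
λ = (tr M ± √Δ)/2 = (0 ± 2.000000)/2, giving (tr M − √Δ)/2 = -1.0000 and (tr M + √Δ)/2 = 1.0000.

Eigenvalues sorted in increasing order: [-1.0000, 1.0000].
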